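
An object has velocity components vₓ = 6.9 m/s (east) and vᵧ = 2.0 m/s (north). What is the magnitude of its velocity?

|v| = √(vₓ² + vᵧ²) = √(6.9² + 2.0²) = √(51.61) = 7.18 m/s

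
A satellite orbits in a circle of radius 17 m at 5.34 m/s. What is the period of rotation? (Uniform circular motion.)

T = 2πr/v = 2π×17/5.34 = 20.0 s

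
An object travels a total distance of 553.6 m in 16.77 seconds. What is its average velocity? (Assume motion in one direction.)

v_avg = Δd / Δt = 553.6 / 16.77 = 33.01 m/s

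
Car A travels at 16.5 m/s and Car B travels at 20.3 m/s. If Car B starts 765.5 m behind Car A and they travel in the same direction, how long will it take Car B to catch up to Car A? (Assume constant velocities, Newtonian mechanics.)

Relative speed: v_rel = 20.3 - 16.5 = 3.8 m/s
Time to catch: t = d₀/v_rel = 765.5/3.8 = 201.45 s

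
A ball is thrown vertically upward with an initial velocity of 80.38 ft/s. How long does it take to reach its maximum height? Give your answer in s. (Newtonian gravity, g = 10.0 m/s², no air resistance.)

v₀ = 80.38 ft/s × 0.3048 = 24.4998 m/s
t_up = v₀ / g = 24.4998 / 10.0 = 2.45 s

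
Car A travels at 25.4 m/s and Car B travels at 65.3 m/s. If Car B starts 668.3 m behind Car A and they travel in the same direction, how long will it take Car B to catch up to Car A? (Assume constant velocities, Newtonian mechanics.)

Relative speed: v_rel = 65.3 - 25.4 = 39.9 m/s
Time to catch: t = d₀/v_rel = 668.3/39.9 = 16.75 s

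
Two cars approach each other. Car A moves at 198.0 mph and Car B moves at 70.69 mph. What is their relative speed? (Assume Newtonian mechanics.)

v_rel = v_A + v_B = 198.0 + 70.69 = 268.69 mph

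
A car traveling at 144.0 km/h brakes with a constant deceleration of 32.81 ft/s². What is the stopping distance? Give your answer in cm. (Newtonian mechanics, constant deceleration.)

v₀ = 144.0 km/h × 0.2777777777777778 = 40.0 m/s
a = 32.81 ft/s² × 0.3048 = 10.0005 m/s²
d = v₀² / (2a) = 40.0² / (2 × 10.0005) = 1600.0 / 20.001 = 79.996 m
d = 79.996 m / 0.01 = 8000 cm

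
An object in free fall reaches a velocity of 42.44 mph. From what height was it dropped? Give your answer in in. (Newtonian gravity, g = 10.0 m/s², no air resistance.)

v = 42.44 mph × 0.44704 = 18.9724 m/s
h = v² / (2g) = 18.9724² / (2 × 10.0) = 17.9976 m
h = 17.9976 m / 0.0254 = 708.6 in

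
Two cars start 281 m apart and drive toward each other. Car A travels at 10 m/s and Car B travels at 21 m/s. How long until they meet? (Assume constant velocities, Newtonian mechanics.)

Combined speed: v_combined = 10 + 21 = 31 m/s
Time to meet: t = d/v_combined = 281/31 = 9.06 s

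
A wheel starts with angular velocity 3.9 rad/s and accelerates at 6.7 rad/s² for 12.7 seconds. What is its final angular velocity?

ω = ω₀ + αt = 3.9 + 6.7 × 12.7 = 88.99 rad/s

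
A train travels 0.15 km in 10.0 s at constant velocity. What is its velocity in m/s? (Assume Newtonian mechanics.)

d = 0.15 km × 1000.0 = 150.0 m
v = d / t = 150.0 / 10.0 = 15.0 m/s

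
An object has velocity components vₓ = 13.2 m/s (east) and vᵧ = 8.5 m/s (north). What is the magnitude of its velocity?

|v| = √(vₓ² + vᵧ²) = √(13.2² + 8.5²) = √(246.49) = 15.7 m/s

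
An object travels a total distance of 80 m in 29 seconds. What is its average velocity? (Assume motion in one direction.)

v_avg = Δd / Δt = 80 / 29 = 2.76 m/s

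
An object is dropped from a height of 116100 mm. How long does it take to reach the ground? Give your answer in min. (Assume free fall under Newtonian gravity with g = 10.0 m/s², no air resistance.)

h = 116100 mm × 0.001 = 116.1 m
t = √(2h/g) = √(2 × 116.1 / 10.0) = 4.81871 s
t = 4.81871 s / 60.0 = 0.08031 min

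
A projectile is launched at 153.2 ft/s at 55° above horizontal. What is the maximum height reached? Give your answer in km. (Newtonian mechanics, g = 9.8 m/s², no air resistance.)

v₀ = 153.2 ft/s × 0.3048 = 46.6954 m/s
H = v₀² × sin²(θ) / (2g) = 46.6954² × sin(55°)² / (2 × 9.8) = 2180.46 × 0.67101 / 19.6 = 74.6485 m
H = 74.6485 m / 1000.0 = 0.07465 km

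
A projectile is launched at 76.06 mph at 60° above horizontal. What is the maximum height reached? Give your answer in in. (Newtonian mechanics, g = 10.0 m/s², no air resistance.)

v₀ = 76.06 mph × 0.44704 = 34.0019 m/s
H = v₀² × sin²(θ) / (2g) = 34.0019² × sin(60°)² / (2 × 10.0) = 1156.13 × 0.75 / 20.0 = 43.3549 m
H = 43.3549 m / 0.0254 = 1707 in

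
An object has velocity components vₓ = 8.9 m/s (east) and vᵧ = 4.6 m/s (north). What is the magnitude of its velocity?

|v| = √(vₓ² + vᵧ²) = √(8.9² + 4.6²) = √(100.37) = 10.02 m/s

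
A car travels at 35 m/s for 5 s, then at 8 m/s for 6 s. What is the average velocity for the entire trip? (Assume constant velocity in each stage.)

d₁ = v₁t₁ = 35 × 5 = 175 m
d₂ = v₂t₂ = 8 × 6 = 48 m
d_total = 223 m, t_total = 11 s
v_avg = d_total/t_total = 223/11 = 20.27 m/s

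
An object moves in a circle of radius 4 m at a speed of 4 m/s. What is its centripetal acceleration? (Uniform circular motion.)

a_c = v²/r = 4²/4 = 16/4 = 4.0 m/s²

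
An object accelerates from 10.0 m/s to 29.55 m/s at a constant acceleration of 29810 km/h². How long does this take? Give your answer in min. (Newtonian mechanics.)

a = 29810 km/h² × 7.716049382716049e-05 = 2.30015 m/s²
t = (v - v₀) / a = (29.55 - 10.0) / 2.30015 = 8.49945 s
t = 8.49945 s / 60.0 = 0.1417 min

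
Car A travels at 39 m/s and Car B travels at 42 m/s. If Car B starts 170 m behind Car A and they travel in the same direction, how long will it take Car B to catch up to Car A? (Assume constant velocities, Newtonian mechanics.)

Relative speed: v_rel = 42 - 39 = 3 m/s
Time to catch: t = d₀/v_rel = 170/3 = 56.67 s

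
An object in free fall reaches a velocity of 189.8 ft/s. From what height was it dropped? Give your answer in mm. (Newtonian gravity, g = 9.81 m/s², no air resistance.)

v = 189.8 ft/s × 0.3048 = 57.851 m/s
h = v² / (2g) = 57.851² / (2 × 9.81) = 170.578 m
h = 170.578 m / 0.001 = 170600 mm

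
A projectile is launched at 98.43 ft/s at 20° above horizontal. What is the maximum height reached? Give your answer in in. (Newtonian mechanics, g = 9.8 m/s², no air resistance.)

v₀ = 98.43 ft/s × 0.3048 = 30.0015 m/s
H = v₀² × sin²(θ) / (2g) = 30.0015² × sin(20°)² / (2 × 9.8) = 900.09 × 0.116978 / 19.6 = 5.37198 m
H = 5.37198 m / 0.0254 = 211.5 in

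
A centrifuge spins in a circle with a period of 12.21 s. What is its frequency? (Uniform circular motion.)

f = 1/T = 1/12.21 = 0.0819 Hz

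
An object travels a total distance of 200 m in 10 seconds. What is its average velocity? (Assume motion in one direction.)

v_avg = Δd / Δt = 200 / 10 = 20.0 m/s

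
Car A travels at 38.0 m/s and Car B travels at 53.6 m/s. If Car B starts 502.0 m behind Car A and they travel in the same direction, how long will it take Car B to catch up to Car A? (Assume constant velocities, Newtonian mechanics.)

Relative speed: v_rel = 53.6 - 38.0 = 15.6 m/s
Time to catch: t = d₀/v_rel = 502.0/15.6 = 32.18 s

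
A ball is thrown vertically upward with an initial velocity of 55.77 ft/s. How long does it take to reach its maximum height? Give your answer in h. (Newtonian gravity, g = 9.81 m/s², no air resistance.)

v₀ = 55.77 ft/s × 0.3048 = 16.9987 m/s
t_up = v₀ / g = 16.9987 / 9.81 = 1.73279 s
t_up = 1.73279 s / 3600.0 = 0.0004813 h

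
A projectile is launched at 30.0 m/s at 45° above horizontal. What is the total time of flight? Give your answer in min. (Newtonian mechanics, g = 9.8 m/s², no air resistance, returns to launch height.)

T = 2 × v₀ × sin(θ) / g = 2 × 30.0 × sin(45°) / 9.8 = 2 × 30.0 × 0.707107 / 9.8 = 4.32923 s
T = 4.32923 s / 60.0 = 0.07215 min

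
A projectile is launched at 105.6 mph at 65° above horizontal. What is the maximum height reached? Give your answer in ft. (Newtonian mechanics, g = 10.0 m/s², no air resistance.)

v₀ = 105.6 mph × 0.44704 = 47.2074 m/s
H = v₀² × sin²(θ) / (2g) = 47.2074² × sin(65°)² / (2 × 10.0) = 2228.54 × 0.821394 / 20.0 = 91.5255 m
H = 91.5255 m / 0.3048 = 300.3 ft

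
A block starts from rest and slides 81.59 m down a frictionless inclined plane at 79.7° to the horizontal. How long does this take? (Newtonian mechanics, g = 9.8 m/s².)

a = g sin(θ) = 9.8 × sin(79.7°) = 9.6421 m/s²
t = √(2d/a) = √(2 × 81.59 / 9.6421) = 4.11 s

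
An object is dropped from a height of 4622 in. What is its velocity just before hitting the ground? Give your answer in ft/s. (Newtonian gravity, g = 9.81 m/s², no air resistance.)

h = 4622 in × 0.0254 = 117.399 m
v = √(2gh) = √(2 × 9.81 × 117.399) = 47.9934 m/s
v = 47.9934 m/s / 0.3048 = 157.5 ft/s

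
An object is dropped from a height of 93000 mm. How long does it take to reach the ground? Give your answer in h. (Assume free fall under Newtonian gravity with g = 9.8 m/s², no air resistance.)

h = 93000 mm × 0.001 = 93.0 m
t = √(2h/g) = √(2 × 93.0 / 9.8) = 4.35656 s
t = 4.35656 s / 3600.0 = 0.00121 h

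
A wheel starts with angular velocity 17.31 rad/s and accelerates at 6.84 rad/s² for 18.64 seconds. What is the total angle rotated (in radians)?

θ = ω₀t + ½αt² = 17.31×18.64 + ½×6.84×18.64² = 1510.94 rad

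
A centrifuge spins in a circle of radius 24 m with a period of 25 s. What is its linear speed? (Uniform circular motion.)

v = 2πr/T = 2π×24/25 = 6.03 m/s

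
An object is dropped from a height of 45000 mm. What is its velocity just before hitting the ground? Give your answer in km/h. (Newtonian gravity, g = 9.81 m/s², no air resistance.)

h = 45000 mm × 0.001 = 45.0 m
v = √(2gh) = √(2 × 9.81 × 45.0) = 29.7136 m/s
v = 29.7136 m/s / 0.2777777777777778 = 107.0 km/h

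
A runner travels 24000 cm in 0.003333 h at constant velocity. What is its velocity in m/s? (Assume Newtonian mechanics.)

d = 24000 cm × 0.01 = 240.0 m
t = 0.003333 h × 3600.0 = 11.9988 s
v = d / t = 240.0 / 11.9988 = 20.0 m/s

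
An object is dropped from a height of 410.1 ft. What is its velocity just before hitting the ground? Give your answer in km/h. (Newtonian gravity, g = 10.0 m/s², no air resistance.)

h = 410.1 ft × 0.3048 = 124.998 m
v = √(2gh) = √(2 × 10.0 × 124.998) = 49.9996 m/s
v = 49.9996 m/s / 0.2777777777777778 = 180.0 km/h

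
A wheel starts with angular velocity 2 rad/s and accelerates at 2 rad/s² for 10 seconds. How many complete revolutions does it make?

θ = ω₀t + ½αt² = 2×10 + ½×2×10² = 120.0 rad
Total revolutions = θ/(2π) = 120.0/(2π) = 19.1
Complete revolutions = ⌊19.1⌋ = 19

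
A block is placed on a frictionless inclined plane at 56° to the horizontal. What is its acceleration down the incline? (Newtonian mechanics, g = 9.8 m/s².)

a = g sin(θ) = 9.8 × sin(56°) = 9.8 × 0.829 = 8.12 m/s²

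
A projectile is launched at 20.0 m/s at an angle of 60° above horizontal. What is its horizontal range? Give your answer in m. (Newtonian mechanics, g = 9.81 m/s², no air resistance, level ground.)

R = v₀² × sin(2θ) / g = 20.0² × sin(2 × 60°) / 9.81 = 400.0 × 0.866025 / 9.81 = 35.31 m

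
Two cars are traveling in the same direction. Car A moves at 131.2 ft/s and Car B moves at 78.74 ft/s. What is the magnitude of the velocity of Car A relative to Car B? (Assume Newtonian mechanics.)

v_rel = |v_A - v_B| = |131.2 - 78.74| = 52.46 ft/s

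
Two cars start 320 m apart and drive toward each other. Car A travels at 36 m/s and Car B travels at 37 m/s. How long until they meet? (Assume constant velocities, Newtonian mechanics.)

Combined speed: v_combined = 36 + 37 = 73 m/s
Time to meet: t = d/v_combined = 320/73 = 4.38 s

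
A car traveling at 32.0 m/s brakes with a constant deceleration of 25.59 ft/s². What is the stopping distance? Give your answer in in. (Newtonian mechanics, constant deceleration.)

a = 25.59 ft/s² × 0.3048 = 7.79983 m/s²
d = v₀² / (2a) = 32.0² / (2 × 7.79983) = 1024.0 / 15.5997 = 65.6423 m
d = 65.6423 m / 0.0254 = 2584 in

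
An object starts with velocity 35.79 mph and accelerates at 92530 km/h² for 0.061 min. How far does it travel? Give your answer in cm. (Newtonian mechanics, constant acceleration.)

v₀ = 35.79 mph × 0.44704 = 15.9996 m/s
a = 92530 km/h² × 7.716049382716049e-05 = 7.13966 m/s²
t = 0.061 min × 60.0 = 3.66 s
d = v₀ × t + ½ × a × t² = 15.9996 × 3.66 + 0.5 × 7.13966 × 3.66² = 106.379 m
d = 106.379 m / 0.01 = 10640 cm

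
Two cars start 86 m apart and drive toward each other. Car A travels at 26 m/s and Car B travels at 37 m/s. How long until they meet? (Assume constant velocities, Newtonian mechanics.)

Combined speed: v_combined = 26 + 37 = 63 m/s
Time to meet: t = d/v_combined = 86/63 = 1.37 s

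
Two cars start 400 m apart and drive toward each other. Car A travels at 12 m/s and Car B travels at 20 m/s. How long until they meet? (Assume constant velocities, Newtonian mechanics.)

Combined speed: v_combined = 12 + 20 = 32 m/s
Time to meet: t = d/v_combined = 400/32 = 12.5 s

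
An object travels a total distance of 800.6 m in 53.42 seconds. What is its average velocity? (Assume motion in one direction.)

v_avg = Δd / Δt = 800.6 / 53.42 = 14.99 m/s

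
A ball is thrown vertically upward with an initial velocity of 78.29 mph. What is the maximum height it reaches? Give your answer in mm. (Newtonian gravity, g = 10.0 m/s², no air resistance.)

v₀ = 78.29 mph × 0.44704 = 34.9988 m/s
h_max = v₀² / (2g) = 34.9988² / (2 × 10.0) = 1224.92 / 20.0 = 61.246 m
h_max = 61.246 m / 0.001 = 61250 mm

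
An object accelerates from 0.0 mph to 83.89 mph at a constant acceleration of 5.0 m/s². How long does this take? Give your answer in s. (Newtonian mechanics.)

v₀ = 0.0 mph × 0.44704 = 0.0 m/s
v = 83.89 mph × 0.44704 = 37.5022 m/s
t = (v - v₀) / a = (37.5022 - 0.0) / 5.0 = 7.5 s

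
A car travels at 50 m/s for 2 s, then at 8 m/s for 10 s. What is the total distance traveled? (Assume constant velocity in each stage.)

d₁ = v₁t₁ = 50 × 2 = 100 m
d₂ = v₂t₂ = 8 × 10 = 80 m
d_total = 100 + 80 = 180 m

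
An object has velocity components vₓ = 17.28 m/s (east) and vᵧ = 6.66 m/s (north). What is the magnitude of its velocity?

|v| = √(vₓ² + vᵧ²) = √(17.28² + 6.66²) = √(342.954) = 18.52 m/s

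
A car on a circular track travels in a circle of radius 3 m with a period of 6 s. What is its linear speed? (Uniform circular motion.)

v = 2πr/T = 2π×3/6 = 3.14 m/s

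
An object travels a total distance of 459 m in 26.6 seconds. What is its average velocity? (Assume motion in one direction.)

v_avg = Δd / Δt = 459 / 26.6 = 17.26 m/s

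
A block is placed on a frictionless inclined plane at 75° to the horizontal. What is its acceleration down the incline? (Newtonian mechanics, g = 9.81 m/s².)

a = g sin(θ) = 9.81 × sin(75°) = 9.81 × 0.9659 = 9.48 m/s²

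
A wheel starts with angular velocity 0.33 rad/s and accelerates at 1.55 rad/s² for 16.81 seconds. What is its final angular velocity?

ω = ω₀ + αt = 0.33 + 1.55 × 16.81 = 26.39 rad/s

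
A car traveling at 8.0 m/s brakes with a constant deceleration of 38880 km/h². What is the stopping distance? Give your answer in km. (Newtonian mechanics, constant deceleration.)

a = 38880 km/h² × 7.716049382716049e-05 = 3.0 m/s²
d = v₀² / (2a) = 8.0² / (2 × 3.0) = 64.0 / 6.0 = 10.6667 m
d = 10.6667 m / 1000.0 = 0.01067 km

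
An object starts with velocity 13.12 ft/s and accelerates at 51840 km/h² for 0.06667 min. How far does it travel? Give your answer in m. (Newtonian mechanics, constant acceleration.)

v₀ = 13.12 ft/s × 0.3048 = 3.99898 m/s
a = 51840 km/h² × 7.716049382716049e-05 = 4.0 m/s²
t = 0.06667 min × 60.0 = 4.0002 s
d = v₀ × t + ½ × a × t² = 3.99898 × 4.0002 + 0.5 × 4.0 × 4.0002² = 48.0 m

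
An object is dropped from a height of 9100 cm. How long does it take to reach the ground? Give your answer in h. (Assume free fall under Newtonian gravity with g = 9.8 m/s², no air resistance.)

h = 9100 cm × 0.01 = 91.0 m
t = √(2h/g) = √(2 × 91.0 / 9.8) = 4.30946 s
t = 4.30946 s / 3600.0 = 0.001197 h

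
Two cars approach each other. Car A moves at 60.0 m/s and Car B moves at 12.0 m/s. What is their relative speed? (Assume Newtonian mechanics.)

v_rel = v_A + v_B = 60.0 + 12.0 = 72.0 m/s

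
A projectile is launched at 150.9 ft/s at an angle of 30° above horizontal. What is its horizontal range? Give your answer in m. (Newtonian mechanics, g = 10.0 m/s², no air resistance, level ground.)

v₀ = 150.9 ft/s × 0.3048 = 45.9943 m/s
R = v₀² × sin(2θ) / g = 45.9943² × sin(2 × 30°) / 10.0 = 2115.48 × 0.866025 / 10.0 = 183.2 m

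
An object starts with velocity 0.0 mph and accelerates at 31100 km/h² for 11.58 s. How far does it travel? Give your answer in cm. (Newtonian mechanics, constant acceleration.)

v₀ = 0.0 mph × 0.44704 = 0.0 m/s
a = 31100 km/h² × 7.716049382716049e-05 = 2.39969 m/s²
d = v₀ × t + ½ × a × t² = 0.0 × 11.58 + 0.5 × 2.39969 × 11.58² = 160.895 m
d = 160.895 m / 0.01 = 16090 cm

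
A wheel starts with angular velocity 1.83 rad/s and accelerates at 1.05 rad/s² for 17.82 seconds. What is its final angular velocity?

ω = ω₀ + αt = 1.83 + 1.05 × 17.82 = 20.54 rad/s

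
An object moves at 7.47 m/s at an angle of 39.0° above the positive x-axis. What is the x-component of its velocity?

vₓ = v cos(θ) = 7.47 × cos(39.0°) = 5.81 m/s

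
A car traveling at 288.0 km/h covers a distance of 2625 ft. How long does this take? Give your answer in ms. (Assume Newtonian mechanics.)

d = 2625 ft × 0.3048 = 800.1 m
v = 288.0 km/h × 0.2777777777777778 = 80.0 m/s
t = d / v = 800.1 / 80.0 = 10.0013 s
t = 10.0013 s / 0.001 = 10000 ms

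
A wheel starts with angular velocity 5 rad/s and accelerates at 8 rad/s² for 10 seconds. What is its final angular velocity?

ω = ω₀ + αt = 5 + 8 × 10 = 85 rad/s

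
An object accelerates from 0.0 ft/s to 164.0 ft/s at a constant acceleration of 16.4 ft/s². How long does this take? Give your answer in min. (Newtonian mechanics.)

v₀ = 0.0 ft/s × 0.3048 = 0.0 m/s
v = 164.0 ft/s × 0.3048 = 49.9872 m/s
a = 16.4 ft/s² × 0.3048 = 4.99872 m/s²
t = (v - v₀) / a = (49.9872 - 0.0) / 4.99872 = 10.0 s
t = 10.0 s / 60.0 = 0.1667 min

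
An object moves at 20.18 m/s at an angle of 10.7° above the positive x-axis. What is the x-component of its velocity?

vₓ = v cos(θ) = 20.18 × cos(10.7°) = 19.83 m/s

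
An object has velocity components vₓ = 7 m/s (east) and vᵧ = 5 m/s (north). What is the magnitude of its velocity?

|v| = √(vₓ² + vᵧ²) = √(7² + 5²) = √(74) = 8.6 m/s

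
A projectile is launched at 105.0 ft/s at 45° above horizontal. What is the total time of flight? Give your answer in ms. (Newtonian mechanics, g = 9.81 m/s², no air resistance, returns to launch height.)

v₀ = 105.0 ft/s × 0.3048 = 32.004 m/s
T = 2 × v₀ × sin(θ) / g = 2 × 32.004 × sin(45°) / 9.81 = 2 × 32.004 × 0.707107 / 9.81 = 4.61371 s
T = 4.61371 s / 0.001 = 4614 ms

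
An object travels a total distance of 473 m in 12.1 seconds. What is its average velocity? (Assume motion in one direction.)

v_avg = Δd / Δt = 473 / 12.1 = 39.09 m/s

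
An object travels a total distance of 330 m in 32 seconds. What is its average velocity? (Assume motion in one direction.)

v_avg = Δd / Δt = 330 / 32 = 10.31 m/s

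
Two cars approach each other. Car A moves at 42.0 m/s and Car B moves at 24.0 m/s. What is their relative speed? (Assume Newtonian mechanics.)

v_rel = v_A + v_B = 42.0 + 24.0 = 66.0 m/s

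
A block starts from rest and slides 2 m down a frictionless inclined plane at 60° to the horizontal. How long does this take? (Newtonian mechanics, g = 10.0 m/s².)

a = g sin(θ) = 10.0 × sin(60°) = 8.6603 m/s²
t = √(2d/a) = √(2 × 2 / 8.6603) = 0.68 s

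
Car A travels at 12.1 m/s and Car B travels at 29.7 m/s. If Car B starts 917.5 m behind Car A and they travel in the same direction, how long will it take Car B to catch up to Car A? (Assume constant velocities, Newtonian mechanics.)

Relative speed: v_rel = 29.7 - 12.1 = 17.6 m/s
Time to catch: t = d₀/v_rel = 917.5/17.6 = 52.13 s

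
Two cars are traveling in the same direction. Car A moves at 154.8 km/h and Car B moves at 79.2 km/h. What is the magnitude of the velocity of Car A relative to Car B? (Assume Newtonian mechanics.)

v_rel = |v_A - v_B| = |154.8 - 79.2| = 75.6 km/h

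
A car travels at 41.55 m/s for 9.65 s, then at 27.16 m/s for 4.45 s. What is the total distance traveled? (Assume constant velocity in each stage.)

d₁ = v₁t₁ = 41.55 × 9.65 = 400.9575 m
d₂ = v₂t₂ = 27.16 × 4.45 = 120.862 m
d_total = 400.9575 + 120.862 = 521.82 m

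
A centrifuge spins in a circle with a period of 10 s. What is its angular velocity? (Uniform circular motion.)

ω = 2π/T = 2π/10 = 0.6283 rad/s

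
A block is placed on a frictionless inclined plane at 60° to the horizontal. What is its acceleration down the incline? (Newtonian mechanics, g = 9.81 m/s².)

a = g sin(θ) = 9.81 × sin(60°) = 9.81 × 0.866 = 8.5 m/s²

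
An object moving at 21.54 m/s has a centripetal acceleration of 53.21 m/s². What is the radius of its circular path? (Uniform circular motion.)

r = v²/a_c = 21.54²/53.21 = 8.72 m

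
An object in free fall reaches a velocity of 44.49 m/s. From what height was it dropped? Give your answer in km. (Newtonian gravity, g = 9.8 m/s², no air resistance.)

h = v² / (2g) = 44.49² / (2 × 9.8) = 100.988 m
h = 100.988 m / 1000.0 = 0.101 km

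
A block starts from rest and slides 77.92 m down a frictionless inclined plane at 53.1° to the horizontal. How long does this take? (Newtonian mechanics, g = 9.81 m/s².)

a = g sin(θ) = 9.81 × sin(53.1°) = 7.8449 m/s²
t = √(2d/a) = √(2 × 77.92 / 7.8449) = 4.46 s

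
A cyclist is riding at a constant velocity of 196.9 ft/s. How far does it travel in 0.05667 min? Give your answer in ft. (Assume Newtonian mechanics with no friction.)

v = 196.9 ft/s × 0.3048 = 60.0151 m/s
t = 0.05667 min × 60.0 = 3.4002 s
d = v × t = 60.0151 × 3.4002 = 204.063 m
d = 204.063 m / 0.3048 = 669.5 ft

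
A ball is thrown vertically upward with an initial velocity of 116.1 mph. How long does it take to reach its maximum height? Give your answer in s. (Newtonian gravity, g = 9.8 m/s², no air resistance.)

v₀ = 116.1 mph × 0.44704 = 51.9013 m/s
t_up = v₀ / g = 51.9013 / 9.8 = 5.296 s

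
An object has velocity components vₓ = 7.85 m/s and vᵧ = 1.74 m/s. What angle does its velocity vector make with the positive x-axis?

θ = arctan(vᵧ/vₓ) = arctan(1.74/7.85) = 12.5°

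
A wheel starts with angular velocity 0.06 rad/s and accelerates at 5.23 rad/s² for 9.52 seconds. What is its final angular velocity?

ω = ω₀ + αt = 0.06 + 5.23 × 9.52 = 49.85 rad/s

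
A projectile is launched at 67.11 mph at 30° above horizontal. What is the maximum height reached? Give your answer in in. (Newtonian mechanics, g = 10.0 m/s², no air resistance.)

v₀ = 67.11 mph × 0.44704 = 30.0009 m/s
H = v₀² × sin²(θ) / (2g) = 30.0009² × sin(30°)² / (2 × 10.0) = 900.054 × 0.25 / 20.0 = 11.2507 m
H = 11.2507 m / 0.0254 = 442.9 in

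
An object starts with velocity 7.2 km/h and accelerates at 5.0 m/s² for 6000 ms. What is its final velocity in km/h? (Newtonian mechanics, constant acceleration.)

v₀ = 7.2 km/h × 0.2777777777777778 = 2.0 m/s
t = 6000 ms × 0.001 = 6.0 s
v = v₀ + a × t = 2.0 + 5.0 × 6.0 = 32.0 m/s
v = 32.0 m/s / 0.2777777777777778 = 115.2 km/h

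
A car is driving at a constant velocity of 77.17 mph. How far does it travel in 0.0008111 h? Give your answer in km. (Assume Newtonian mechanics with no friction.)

v = 77.17 mph × 0.44704 = 34.4981 m/s
t = 0.0008111 h × 3600.0 = 2.91996 s
d = v × t = 34.4981 × 2.91996 = 100.733 m
d = 100.733 m / 1000.0 = 0.1007 km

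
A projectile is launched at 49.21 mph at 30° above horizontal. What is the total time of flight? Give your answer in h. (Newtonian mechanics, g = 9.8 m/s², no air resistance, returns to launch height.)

v₀ = 49.21 mph × 0.44704 = 21.9988 m/s
T = 2 × v₀ × sin(θ) / g = 2 × 21.9988 × sin(30°) / 9.8 = 2 × 21.9988 × 0.5 / 9.8 = 2.24478 s
T = 2.24478 s / 3600.0 = 0.0006235 h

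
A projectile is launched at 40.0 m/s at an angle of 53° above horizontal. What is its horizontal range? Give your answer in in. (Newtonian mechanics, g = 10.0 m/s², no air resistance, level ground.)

R = v₀² × sin(2θ) / g = 40.0² × sin(2 × 53°) / 10.0 = 1600.0 × 0.961262 / 10.0 = 153.802 m
R = 153.802 m / 0.0254 = 6055 in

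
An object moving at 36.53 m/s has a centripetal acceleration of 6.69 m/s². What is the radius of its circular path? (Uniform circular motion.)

r = v²/a_c = 36.53²/6.69 = 199.47 m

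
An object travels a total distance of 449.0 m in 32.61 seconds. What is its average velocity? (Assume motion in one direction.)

v_avg = Δd / Δt = 449.0 / 32.61 = 13.77 m/s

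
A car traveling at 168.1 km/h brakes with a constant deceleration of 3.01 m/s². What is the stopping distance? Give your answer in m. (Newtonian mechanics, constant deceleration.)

v₀ = 168.1 km/h × 0.2777777777777778 = 46.6944 m/s
d = v₀² / (2a) = 46.6944² / (2 × 3.01) = 2180.37 / 6.02 = 362.2 m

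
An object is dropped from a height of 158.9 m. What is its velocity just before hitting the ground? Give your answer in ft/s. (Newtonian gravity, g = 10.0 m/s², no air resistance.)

v = √(2gh) = √(2 × 10.0 × 158.9) = 56.3738 m/s
v = 56.3738 m/s / 0.3048 = 185.0 ft/s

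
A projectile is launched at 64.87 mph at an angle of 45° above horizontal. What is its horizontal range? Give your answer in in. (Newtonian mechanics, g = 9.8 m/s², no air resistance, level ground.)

v₀ = 64.87 mph × 0.44704 = 28.9995 m/s
R = v₀² × sin(2θ) / g = 28.9995² × sin(2 × 45°) / 9.8 = 840.971 × 1.0 / 9.8 = 85.8134 m
R = 85.8134 m / 0.0254 = 3378 in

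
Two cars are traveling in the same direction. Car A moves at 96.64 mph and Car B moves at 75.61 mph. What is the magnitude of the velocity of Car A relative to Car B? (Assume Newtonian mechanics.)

v_rel = |v_A - v_B| = |96.64 - 75.61| = 21.03 mph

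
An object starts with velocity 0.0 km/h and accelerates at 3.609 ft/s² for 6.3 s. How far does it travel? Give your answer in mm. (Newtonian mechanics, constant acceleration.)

v₀ = 0.0 km/h × 0.2777777777777778 = 0.0 m/s
a = 3.609 ft/s² × 0.3048 = 1.10002 m/s²
d = v₀ × t + ½ × a × t² = 0.0 × 6.3 + 0.5 × 1.10002 × 6.3² = 21.8299 m
d = 21.8299 m / 0.001 = 21830 mm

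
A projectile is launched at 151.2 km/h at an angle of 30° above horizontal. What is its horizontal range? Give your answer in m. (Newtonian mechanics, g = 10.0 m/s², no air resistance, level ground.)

v₀ = 151.2 km/h × 0.2777777777777778 = 42.0 m/s
R = v₀² × sin(2θ) / g = 42.0² × sin(2 × 30°) / 10.0 = 1764.0 × 0.866025 / 10.0 = 152.8 m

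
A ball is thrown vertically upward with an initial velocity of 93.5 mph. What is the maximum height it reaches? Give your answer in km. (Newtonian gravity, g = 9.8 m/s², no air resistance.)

v₀ = 93.5 mph × 0.44704 = 41.7982 m/s
h_max = v₀² / (2g) = 41.7982² / (2 × 9.8) = 1747.09 / 19.6 = 89.1372 m
h_max = 89.1372 m / 1000.0 = 0.08914 km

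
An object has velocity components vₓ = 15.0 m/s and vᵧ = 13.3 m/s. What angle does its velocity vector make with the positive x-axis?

θ = arctan(vᵧ/vₓ) = arctan(13.3/15.0) = 41.56°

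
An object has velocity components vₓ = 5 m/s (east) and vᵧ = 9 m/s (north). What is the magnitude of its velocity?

|v| = √(vₓ² + vᵧ²) = √(5² + 9²) = √(106) = 10.3 m/s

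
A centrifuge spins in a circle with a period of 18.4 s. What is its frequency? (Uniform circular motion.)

f = 1/T = 1/18.4 = 0.0543 Hz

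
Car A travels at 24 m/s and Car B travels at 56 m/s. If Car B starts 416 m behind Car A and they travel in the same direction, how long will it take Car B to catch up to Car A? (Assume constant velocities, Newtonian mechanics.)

Relative speed: v_rel = 56 - 24 = 32 m/s
Time to catch: t = d₀/v_rel = 416/32 = 13.0 s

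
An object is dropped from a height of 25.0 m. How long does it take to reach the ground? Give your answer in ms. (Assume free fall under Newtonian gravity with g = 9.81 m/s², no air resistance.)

t = √(2h/g) = √(2 × 25.0 / 9.81) = 2.25762 s
t = 2.25762 s / 0.001 = 2258 ms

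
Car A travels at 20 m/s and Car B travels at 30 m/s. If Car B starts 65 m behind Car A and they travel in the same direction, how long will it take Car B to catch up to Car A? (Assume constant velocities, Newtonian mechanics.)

Relative speed: v_rel = 30 - 20 = 10 m/s
Time to catch: t = d₀/v_rel = 65/10 = 6.5 s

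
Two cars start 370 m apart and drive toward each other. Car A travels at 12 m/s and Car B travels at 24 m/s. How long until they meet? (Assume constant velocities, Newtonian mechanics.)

Combined speed: v_combined = 12 + 24 = 36 m/s
Time to meet: t = d/v_combined = 370/36 = 10.28 s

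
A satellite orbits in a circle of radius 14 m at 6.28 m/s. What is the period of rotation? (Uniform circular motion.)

T = 2πr/v = 2π×14/6.28 = 14.01 s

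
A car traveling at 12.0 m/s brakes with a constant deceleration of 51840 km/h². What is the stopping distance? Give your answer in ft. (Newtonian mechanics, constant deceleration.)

a = 51840 km/h² × 7.716049382716049e-05 = 4.0 m/s²
d = v₀² / (2a) = 12.0² / (2 × 4.0) = 144.0 / 8.0 = 18.0 m
d = 18.0 m / 0.3048 = 59.06 ft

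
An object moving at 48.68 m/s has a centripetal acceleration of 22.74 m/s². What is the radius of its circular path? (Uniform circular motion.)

r = v²/a_c = 48.68²/22.74 = 104.21 m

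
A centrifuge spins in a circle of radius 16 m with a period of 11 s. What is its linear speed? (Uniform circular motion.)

v = 2πr/T = 2π×16/11 = 9.14 m/s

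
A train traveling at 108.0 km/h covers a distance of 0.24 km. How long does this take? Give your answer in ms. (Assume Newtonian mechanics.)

d = 0.24 km × 1000.0 = 240.0 m
v = 108.0 km/h × 0.2777777777777778 = 30.0 m/s
t = d / v = 240.0 / 30.0 = 8.0 s
t = 8.0 s / 0.001 = 8000 ms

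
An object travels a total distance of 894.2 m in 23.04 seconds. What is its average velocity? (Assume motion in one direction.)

v_avg = Δd / Δt = 894.2 / 23.04 = 38.81 m/s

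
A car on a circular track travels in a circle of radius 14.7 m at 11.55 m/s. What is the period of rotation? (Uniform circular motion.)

T = 2πr/v = 2π×14.7/11.55 = 8.0 s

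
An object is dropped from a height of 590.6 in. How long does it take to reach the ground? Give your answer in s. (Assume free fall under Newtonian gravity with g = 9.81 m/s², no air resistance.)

h = 590.6 in × 0.0254 = 15.0012 m
t = √(2h/g) = √(2 × 15.0012 / 9.81) = 1.749 s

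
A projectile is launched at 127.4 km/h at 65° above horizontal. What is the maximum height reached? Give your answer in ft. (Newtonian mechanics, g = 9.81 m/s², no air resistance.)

v₀ = 127.4 km/h × 0.2777777777777778 = 35.3889 m/s
H = v₀² × sin²(θ) / (2g) = 35.3889² × sin(65°)² / (2 × 9.81) = 1252.37 × 0.821394 / 19.62 = 52.4306 m
H = 52.4306 m / 0.3048 = 172.0 ft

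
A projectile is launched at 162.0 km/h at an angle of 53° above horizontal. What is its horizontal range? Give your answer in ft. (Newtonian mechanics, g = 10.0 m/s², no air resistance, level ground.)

v₀ = 162.0 km/h × 0.2777777777777778 = 45.0 m/s
R = v₀² × sin(2θ) / g = 45.0² × sin(2 × 53°) / 10.0 = 2025.0 × 0.961262 / 10.0 = 194.656 m
R = 194.656 m / 0.3048 = 638.6 ft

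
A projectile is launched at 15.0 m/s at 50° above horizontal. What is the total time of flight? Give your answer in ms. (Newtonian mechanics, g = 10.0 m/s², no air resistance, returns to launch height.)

T = 2 × v₀ × sin(θ) / g = 2 × 15.0 × sin(50°) / 10.0 = 2 × 15.0 × 0.766044 / 10.0 = 2.29813 s
T = 2.29813 s / 0.001 = 2298 ms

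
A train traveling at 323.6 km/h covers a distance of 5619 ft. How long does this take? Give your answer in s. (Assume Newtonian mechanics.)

d = 5619 ft × 0.3048 = 1712.67 m
v = 323.6 km/h × 0.2777777777777778 = 89.8889 m/s
t = d / v = 1712.67 / 89.8889 = 19.05 s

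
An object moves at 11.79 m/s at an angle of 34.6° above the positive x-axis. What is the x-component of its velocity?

vₓ = v cos(θ) = 11.79 × cos(34.6°) = 9.7 m/s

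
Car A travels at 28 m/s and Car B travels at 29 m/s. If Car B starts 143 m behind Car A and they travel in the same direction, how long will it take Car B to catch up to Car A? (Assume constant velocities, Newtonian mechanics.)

Relative speed: v_rel = 29 - 28 = 1 m/s
Time to catch: t = d₀/v_rel = 143/1 = 143.0 s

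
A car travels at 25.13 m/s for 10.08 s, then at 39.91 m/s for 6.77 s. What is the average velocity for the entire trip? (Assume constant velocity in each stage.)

d₁ = v₁t₁ = 25.13 × 10.08 = 253.3104 m
d₂ = v₂t₂ = 39.91 × 6.77 = 270.1907 m
d_total = 523.5011 m, t_total = 16.85 s
v_avg = d_total/t_total = 523.5011/16.85 = 31.07 m/s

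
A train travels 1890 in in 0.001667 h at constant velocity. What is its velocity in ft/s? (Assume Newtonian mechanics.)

d = 1890 in × 0.0254 = 48.006 m
t = 0.001667 h × 3600.0 = 6.0012 s
v = d / t = 48.006 / 6.0012 = 7.9994 m/s
v = 7.9994 m/s / 0.3048 = 26.24 ft/s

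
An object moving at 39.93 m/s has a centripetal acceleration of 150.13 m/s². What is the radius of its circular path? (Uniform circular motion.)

r = v²/a_c = 39.93²/150.13 = 10.62 m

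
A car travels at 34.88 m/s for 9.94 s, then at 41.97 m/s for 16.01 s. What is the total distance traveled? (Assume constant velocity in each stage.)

d₁ = v₁t₁ = 34.88 × 9.94 = 346.7072 m
d₂ = v₂t₂ = 41.97 × 16.01 = 671.9397 m
d_total = 346.7072 + 671.9397 = 1018.65 m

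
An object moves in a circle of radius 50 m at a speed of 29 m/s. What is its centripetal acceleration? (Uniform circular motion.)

a_c = v²/r = 29²/50 = 841/50 = 16.82 m/s²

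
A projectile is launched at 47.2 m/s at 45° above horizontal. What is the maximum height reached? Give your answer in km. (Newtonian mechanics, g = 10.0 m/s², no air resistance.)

H = v₀² × sin²(θ) / (2g) = 47.2² × sin(45°)² / (2 × 10.0) = 2227.84 × 0.5 / 20.0 = 55.696 m
H = 55.696 m / 1000.0 = 0.0557 km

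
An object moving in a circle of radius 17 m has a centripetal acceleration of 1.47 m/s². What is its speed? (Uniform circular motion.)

v = √(a_c × r) = √(1.47 × 17) = 5.0 m/s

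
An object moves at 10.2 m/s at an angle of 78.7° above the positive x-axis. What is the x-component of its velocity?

vₓ = v cos(θ) = 10.2 × cos(78.7°) = 2.0 m/s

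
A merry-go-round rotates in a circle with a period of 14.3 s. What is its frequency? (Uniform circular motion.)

f = 1/T = 1/14.3 = 0.0699 Hz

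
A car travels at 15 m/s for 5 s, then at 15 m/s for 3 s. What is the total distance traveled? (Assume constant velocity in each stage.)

d₁ = v₁t₁ = 15 × 5 = 75 m
d₂ = v₂t₂ = 15 × 3 = 45 m
d_total = 75 + 45 = 120 m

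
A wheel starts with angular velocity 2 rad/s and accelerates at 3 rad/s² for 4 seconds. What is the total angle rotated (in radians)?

θ = ω₀t + ½αt² = 2×4 + ½×3×4² = 32.0 rad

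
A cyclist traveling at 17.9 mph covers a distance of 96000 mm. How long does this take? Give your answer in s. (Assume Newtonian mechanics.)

d = 96000 mm × 0.001 = 96.0 m
v = 17.9 mph × 0.44704 = 8.00202 m/s
t = d / v = 96.0 / 8.00202 = 12.0 s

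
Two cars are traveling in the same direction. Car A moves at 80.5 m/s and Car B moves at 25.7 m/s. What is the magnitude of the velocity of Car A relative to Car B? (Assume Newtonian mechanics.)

v_rel = |v_A - v_B| = |80.5 - 25.7| = 54.8 m/s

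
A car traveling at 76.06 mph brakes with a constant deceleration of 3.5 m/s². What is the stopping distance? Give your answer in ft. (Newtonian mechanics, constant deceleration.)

v₀ = 76.06 mph × 0.44704 = 34.0019 m/s
d = v₀² / (2a) = 34.0019² / (2 × 3.5) = 1156.13 / 7.0 = 165.161 m
d = 165.161 m / 0.3048 = 541.9 ft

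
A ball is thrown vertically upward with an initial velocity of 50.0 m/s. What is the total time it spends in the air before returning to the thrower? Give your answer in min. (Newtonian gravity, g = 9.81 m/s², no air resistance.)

t_total = 2 × v₀ / g = 2 × 50.0 / 9.81 = 10.1937 s
t_total = 10.1937 s / 60.0 = 0.1699 min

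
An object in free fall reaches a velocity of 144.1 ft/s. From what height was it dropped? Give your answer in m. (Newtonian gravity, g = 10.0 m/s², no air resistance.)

v = 144.1 ft/s × 0.3048 = 43.9217 m/s
h = v² / (2g) = 43.9217² / (2 × 10.0) = 96.46 m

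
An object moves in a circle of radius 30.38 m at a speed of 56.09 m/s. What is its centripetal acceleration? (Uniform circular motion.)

a_c = v²/r = 56.09²/30.38 = 3146.0881/30.38 = 103.56 m/s²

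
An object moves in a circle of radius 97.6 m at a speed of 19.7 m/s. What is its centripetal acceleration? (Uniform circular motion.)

a_c = v²/r = 19.7²/97.6 = 388.09/97.6 = 3.98 m/s²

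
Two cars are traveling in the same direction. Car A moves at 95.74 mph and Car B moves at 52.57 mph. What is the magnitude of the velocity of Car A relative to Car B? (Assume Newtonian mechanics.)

v_rel = |v_A - v_B| = |95.74 - 52.57| = 43.17 mph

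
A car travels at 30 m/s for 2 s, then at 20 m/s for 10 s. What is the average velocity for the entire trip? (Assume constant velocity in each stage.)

d₁ = v₁t₁ = 30 × 2 = 60 m
d₂ = v₂t₂ = 20 × 10 = 200 m
d_total = 260 m, t_total = 12 s
v_avg = d_total/t_total = 260/12 = 21.67 m/s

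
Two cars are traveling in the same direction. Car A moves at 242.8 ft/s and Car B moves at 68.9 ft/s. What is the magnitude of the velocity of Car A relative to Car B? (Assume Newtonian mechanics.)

v_rel = |v_A - v_B| = |242.8 - 68.9| = 173.9 ft/s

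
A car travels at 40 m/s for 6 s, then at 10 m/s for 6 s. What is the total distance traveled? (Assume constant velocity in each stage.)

d₁ = v₁t₁ = 40 × 6 = 240 m
d₂ = v₂t₂ = 10 × 6 = 60 m
d_total = 240 + 60 = 300 m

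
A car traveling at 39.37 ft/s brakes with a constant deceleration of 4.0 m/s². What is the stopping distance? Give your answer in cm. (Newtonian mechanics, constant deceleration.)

v₀ = 39.37 ft/s × 0.3048 = 12.0 m/s
d = v₀² / (2a) = 12.0² / (2 × 4.0) = 144.0 / 8.0 = 18.0 m
d = 18.0 m / 0.01 = 1800 cm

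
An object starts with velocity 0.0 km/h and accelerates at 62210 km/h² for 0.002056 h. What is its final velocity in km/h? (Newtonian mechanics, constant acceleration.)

v₀ = 0.0 km/h × 0.2777777777777778 = 0.0 m/s
a = 62210 km/h² × 7.716049382716049e-05 = 4.80015 m/s²
t = 0.002056 h × 3600.0 = 7.4016 s
v = v₀ + a × t = 0.0 + 4.80015 × 7.4016 = 35.5288 m/s
v = 35.5288 m/s / 0.2777777777777778 = 127.9 km/h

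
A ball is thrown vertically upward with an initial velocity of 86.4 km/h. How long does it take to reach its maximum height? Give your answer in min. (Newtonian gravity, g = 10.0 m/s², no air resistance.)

v₀ = 86.4 km/h × 0.2777777777777778 = 24.0 m/s
t_up = v₀ / g = 24.0 / 10.0 = 2.4 s
t_up = 2.4 s / 60.0 = 0.04 min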